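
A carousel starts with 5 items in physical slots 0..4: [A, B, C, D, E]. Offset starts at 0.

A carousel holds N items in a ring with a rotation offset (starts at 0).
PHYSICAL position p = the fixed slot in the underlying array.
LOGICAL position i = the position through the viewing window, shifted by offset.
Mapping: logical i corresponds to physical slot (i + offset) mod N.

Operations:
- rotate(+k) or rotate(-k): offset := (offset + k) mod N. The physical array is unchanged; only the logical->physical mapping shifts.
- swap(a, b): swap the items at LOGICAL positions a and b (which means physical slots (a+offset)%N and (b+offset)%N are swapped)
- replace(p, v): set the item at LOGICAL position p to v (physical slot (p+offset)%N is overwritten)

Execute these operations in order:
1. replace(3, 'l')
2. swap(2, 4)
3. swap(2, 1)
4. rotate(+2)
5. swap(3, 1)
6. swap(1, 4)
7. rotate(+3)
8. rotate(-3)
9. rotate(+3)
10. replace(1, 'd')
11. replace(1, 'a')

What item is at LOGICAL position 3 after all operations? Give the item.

After op 1 (replace(3, 'l')): offset=0, physical=[A,B,C,l,E], logical=[A,B,C,l,E]
After op 2 (swap(2, 4)): offset=0, physical=[A,B,E,l,C], logical=[A,B,E,l,C]
After op 3 (swap(2, 1)): offset=0, physical=[A,E,B,l,C], logical=[A,E,B,l,C]
After op 4 (rotate(+2)): offset=2, physical=[A,E,B,l,C], logical=[B,l,C,A,E]
After op 5 (swap(3, 1)): offset=2, physical=[l,E,B,A,C], logical=[B,A,C,l,E]
After op 6 (swap(1, 4)): offset=2, physical=[l,A,B,E,C], logical=[B,E,C,l,A]
After op 7 (rotate(+3)): offset=0, physical=[l,A,B,E,C], logical=[l,A,B,E,C]
After op 8 (rotate(-3)): offset=2, physical=[l,A,B,E,C], logical=[B,E,C,l,A]
After op 9 (rotate(+3)): offset=0, physical=[l,A,B,E,C], logical=[l,A,B,E,C]
After op 10 (replace(1, 'd')): offset=0, physical=[l,d,B,E,C], logical=[l,d,B,E,C]
After op 11 (replace(1, 'a')): offset=0, physical=[l,a,B,E,C], logical=[l,a,B,E,C]

Answer: E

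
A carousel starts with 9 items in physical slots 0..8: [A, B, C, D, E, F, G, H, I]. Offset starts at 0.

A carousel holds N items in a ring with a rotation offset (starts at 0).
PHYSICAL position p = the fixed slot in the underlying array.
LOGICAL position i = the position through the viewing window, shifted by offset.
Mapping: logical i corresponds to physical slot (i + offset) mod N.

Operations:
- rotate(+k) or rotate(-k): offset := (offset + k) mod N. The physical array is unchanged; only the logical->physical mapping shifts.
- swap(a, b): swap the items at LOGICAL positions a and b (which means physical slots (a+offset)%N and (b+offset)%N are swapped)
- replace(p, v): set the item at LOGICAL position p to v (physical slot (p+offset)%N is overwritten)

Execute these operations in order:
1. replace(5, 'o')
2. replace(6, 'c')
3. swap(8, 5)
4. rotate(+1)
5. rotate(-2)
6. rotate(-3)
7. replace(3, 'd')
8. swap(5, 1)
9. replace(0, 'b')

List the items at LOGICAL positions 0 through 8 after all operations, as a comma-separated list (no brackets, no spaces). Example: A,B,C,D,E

After op 1 (replace(5, 'o')): offset=0, physical=[A,B,C,D,E,o,G,H,I], logical=[A,B,C,D,E,o,G,H,I]
After op 2 (replace(6, 'c')): offset=0, physical=[A,B,C,D,E,o,c,H,I], logical=[A,B,C,D,E,o,c,H,I]
After op 3 (swap(8, 5)): offset=0, physical=[A,B,C,D,E,I,c,H,o], logical=[A,B,C,D,E,I,c,H,o]
After op 4 (rotate(+1)): offset=1, physical=[A,B,C,D,E,I,c,H,o], logical=[B,C,D,E,I,c,H,o,A]
After op 5 (rotate(-2)): offset=8, physical=[A,B,C,D,E,I,c,H,o], logical=[o,A,B,C,D,E,I,c,H]
After op 6 (rotate(-3)): offset=5, physical=[A,B,C,D,E,I,c,H,o], logical=[I,c,H,o,A,B,C,D,E]
After op 7 (replace(3, 'd')): offset=5, physical=[A,B,C,D,E,I,c,H,d], logical=[I,c,H,d,A,B,C,D,E]
After op 8 (swap(5, 1)): offset=5, physical=[A,c,C,D,E,I,B,H,d], logical=[I,B,H,d,A,c,C,D,E]
After op 9 (replace(0, 'b')): offset=5, physical=[A,c,C,D,E,b,B,H,d], logical=[b,B,H,d,A,c,C,D,E]

Answer: b,B,H,d,A,c,C,D,E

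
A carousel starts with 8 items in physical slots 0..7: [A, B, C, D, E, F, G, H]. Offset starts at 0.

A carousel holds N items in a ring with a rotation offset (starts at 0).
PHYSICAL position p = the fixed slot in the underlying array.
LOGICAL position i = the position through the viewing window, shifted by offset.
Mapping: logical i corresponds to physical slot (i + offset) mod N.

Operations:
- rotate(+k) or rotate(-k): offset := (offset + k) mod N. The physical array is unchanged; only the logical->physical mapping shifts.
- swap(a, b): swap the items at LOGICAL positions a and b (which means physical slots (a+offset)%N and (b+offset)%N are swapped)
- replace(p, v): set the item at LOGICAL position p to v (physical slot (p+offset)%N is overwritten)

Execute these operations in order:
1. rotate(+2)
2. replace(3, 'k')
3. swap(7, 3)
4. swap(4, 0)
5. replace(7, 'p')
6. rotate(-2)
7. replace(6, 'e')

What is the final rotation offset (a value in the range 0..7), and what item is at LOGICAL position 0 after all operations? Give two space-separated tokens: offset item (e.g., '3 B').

Answer: 0 A

Derivation:
After op 1 (rotate(+2)): offset=2, physical=[A,B,C,D,E,F,G,H], logical=[C,D,E,F,G,H,A,B]
After op 2 (replace(3, 'k')): offset=2, physical=[A,B,C,D,E,k,G,H], logical=[C,D,E,k,G,H,A,B]
After op 3 (swap(7, 3)): offset=2, physical=[A,k,C,D,E,B,G,H], logical=[C,D,E,B,G,H,A,k]
After op 4 (swap(4, 0)): offset=2, physical=[A,k,G,D,E,B,C,H], logical=[G,D,E,B,C,H,A,k]
After op 5 (replace(7, 'p')): offset=2, physical=[A,p,G,D,E,B,C,H], logical=[G,D,E,B,C,H,A,p]
After op 6 (rotate(-2)): offset=0, physical=[A,p,G,D,E,B,C,H], logical=[A,p,G,D,E,B,C,H]
After op 7 (replace(6, 'e')): offset=0, physical=[A,p,G,D,E,B,e,H], logical=[A,p,G,D,E,B,e,H]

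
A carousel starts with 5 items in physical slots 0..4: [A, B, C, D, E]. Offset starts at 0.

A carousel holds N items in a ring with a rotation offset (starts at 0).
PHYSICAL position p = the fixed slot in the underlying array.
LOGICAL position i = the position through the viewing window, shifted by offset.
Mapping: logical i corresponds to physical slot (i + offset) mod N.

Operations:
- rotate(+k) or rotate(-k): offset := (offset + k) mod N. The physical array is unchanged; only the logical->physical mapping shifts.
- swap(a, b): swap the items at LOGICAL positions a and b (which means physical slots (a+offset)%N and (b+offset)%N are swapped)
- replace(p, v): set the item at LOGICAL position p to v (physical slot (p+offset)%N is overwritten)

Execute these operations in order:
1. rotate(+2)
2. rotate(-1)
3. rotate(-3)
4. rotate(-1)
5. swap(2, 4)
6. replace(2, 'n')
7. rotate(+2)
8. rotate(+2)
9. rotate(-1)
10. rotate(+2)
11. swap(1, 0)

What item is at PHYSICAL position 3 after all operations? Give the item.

Answer: C

Derivation:
After op 1 (rotate(+2)): offset=2, physical=[A,B,C,D,E], logical=[C,D,E,A,B]
After op 2 (rotate(-1)): offset=1, physical=[A,B,C,D,E], logical=[B,C,D,E,A]
After op 3 (rotate(-3)): offset=3, physical=[A,B,C,D,E], logical=[D,E,A,B,C]
After op 4 (rotate(-1)): offset=2, physical=[A,B,C,D,E], logical=[C,D,E,A,B]
After op 5 (swap(2, 4)): offset=2, physical=[A,E,C,D,B], logical=[C,D,B,A,E]
After op 6 (replace(2, 'n')): offset=2, physical=[A,E,C,D,n], logical=[C,D,n,A,E]
After op 7 (rotate(+2)): offset=4, physical=[A,E,C,D,n], logical=[n,A,E,C,D]
After op 8 (rotate(+2)): offset=1, physical=[A,E,C,D,n], logical=[E,C,D,n,A]
After op 9 (rotate(-1)): offset=0, physical=[A,E,C,D,n], logical=[A,E,C,D,n]
After op 10 (rotate(+2)): offset=2, physical=[A,E,C,D,n], logical=[C,D,n,A,E]
After op 11 (swap(1, 0)): offset=2, physical=[A,E,D,C,n], logical=[D,C,n,A,E]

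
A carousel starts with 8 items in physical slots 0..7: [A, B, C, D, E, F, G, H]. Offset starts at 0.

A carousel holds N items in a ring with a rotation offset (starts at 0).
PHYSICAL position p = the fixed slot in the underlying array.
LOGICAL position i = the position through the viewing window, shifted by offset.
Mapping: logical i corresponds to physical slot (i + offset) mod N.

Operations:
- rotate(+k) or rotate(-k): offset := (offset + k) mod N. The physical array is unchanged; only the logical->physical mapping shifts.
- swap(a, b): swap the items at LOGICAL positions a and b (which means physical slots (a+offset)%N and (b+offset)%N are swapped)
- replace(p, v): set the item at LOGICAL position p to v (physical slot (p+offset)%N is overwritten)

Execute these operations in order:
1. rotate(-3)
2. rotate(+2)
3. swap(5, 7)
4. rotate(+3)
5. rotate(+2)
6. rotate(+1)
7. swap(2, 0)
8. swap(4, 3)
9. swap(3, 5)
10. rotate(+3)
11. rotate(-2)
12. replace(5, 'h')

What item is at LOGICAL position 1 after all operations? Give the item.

Answer: F

Derivation:
After op 1 (rotate(-3)): offset=5, physical=[A,B,C,D,E,F,G,H], logical=[F,G,H,A,B,C,D,E]
After op 2 (rotate(+2)): offset=7, physical=[A,B,C,D,E,F,G,H], logical=[H,A,B,C,D,E,F,G]
After op 3 (swap(5, 7)): offset=7, physical=[A,B,C,D,G,F,E,H], logical=[H,A,B,C,D,G,F,E]
After op 4 (rotate(+3)): offset=2, physical=[A,B,C,D,G,F,E,H], logical=[C,D,G,F,E,H,A,B]
After op 5 (rotate(+2)): offset=4, physical=[A,B,C,D,G,F,E,H], logical=[G,F,E,H,A,B,C,D]
After op 6 (rotate(+1)): offset=5, physical=[A,B,C,D,G,F,E,H], logical=[F,E,H,A,B,C,D,G]
After op 7 (swap(2, 0)): offset=5, physical=[A,B,C,D,G,H,E,F], logical=[H,E,F,A,B,C,D,G]
After op 8 (swap(4, 3)): offset=5, physical=[B,A,C,D,G,H,E,F], logical=[H,E,F,B,A,C,D,G]
After op 9 (swap(3, 5)): offset=5, physical=[C,A,B,D,G,H,E,F], logical=[H,E,F,C,A,B,D,G]
After op 10 (rotate(+3)): offset=0, physical=[C,A,B,D,G,H,E,F], logical=[C,A,B,D,G,H,E,F]
After op 11 (rotate(-2)): offset=6, physical=[C,A,B,D,G,H,E,F], logical=[E,F,C,A,B,D,G,H]
After op 12 (replace(5, 'h')): offset=6, physical=[C,A,B,h,G,H,E,F], logical=[E,F,C,A,B,h,G,H]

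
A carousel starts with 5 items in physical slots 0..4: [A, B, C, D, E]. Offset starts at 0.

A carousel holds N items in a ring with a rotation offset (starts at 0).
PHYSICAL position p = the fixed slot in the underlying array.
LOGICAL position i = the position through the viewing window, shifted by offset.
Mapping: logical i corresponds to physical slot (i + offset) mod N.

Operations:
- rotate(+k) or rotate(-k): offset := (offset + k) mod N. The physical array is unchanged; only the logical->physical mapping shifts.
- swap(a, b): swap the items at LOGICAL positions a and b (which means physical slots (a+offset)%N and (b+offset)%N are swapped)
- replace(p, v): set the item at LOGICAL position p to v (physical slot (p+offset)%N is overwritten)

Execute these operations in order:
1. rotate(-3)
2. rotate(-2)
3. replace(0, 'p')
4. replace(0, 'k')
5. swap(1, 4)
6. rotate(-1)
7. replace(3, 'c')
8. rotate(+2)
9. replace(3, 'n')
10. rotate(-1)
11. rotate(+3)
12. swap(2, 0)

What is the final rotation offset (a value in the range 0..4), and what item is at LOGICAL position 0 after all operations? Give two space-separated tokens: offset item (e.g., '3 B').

After op 1 (rotate(-3)): offset=2, physical=[A,B,C,D,E], logical=[C,D,E,A,B]
After op 2 (rotate(-2)): offset=0, physical=[A,B,C,D,E], logical=[A,B,C,D,E]
After op 3 (replace(0, 'p')): offset=0, physical=[p,B,C,D,E], logical=[p,B,C,D,E]
After op 4 (replace(0, 'k')): offset=0, physical=[k,B,C,D,E], logical=[k,B,C,D,E]
After op 5 (swap(1, 4)): offset=0, physical=[k,E,C,D,B], logical=[k,E,C,D,B]
After op 6 (rotate(-1)): offset=4, physical=[k,E,C,D,B], logical=[B,k,E,C,D]
After op 7 (replace(3, 'c')): offset=4, physical=[k,E,c,D,B], logical=[B,k,E,c,D]
After op 8 (rotate(+2)): offset=1, physical=[k,E,c,D,B], logical=[E,c,D,B,k]
After op 9 (replace(3, 'n')): offset=1, physical=[k,E,c,D,n], logical=[E,c,D,n,k]
After op 10 (rotate(-1)): offset=0, physical=[k,E,c,D,n], logical=[k,E,c,D,n]
After op 11 (rotate(+3)): offset=3, physical=[k,E,c,D,n], logical=[D,n,k,E,c]
After op 12 (swap(2, 0)): offset=3, physical=[D,E,c,k,n], logical=[k,n,D,E,c]

Answer: 3 k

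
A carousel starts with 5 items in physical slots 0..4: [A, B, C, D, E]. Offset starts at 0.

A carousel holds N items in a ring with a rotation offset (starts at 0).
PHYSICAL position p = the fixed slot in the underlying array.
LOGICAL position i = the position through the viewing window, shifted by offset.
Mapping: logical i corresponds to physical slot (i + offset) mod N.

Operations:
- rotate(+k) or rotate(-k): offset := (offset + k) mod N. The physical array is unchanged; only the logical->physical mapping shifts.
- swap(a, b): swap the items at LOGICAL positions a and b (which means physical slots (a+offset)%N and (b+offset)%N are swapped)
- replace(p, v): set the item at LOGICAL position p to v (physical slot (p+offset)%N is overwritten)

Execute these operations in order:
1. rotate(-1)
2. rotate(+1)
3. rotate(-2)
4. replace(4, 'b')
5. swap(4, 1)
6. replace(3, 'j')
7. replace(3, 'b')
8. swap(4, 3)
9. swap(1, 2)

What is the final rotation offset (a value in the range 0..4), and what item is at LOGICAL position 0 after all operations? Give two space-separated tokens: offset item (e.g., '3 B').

Answer: 3 D

Derivation:
After op 1 (rotate(-1)): offset=4, physical=[A,B,C,D,E], logical=[E,A,B,C,D]
After op 2 (rotate(+1)): offset=0, physical=[A,B,C,D,E], logical=[A,B,C,D,E]
After op 3 (rotate(-2)): offset=3, physical=[A,B,C,D,E], logical=[D,E,A,B,C]
After op 4 (replace(4, 'b')): offset=3, physical=[A,B,b,D,E], logical=[D,E,A,B,b]
After op 5 (swap(4, 1)): offset=3, physical=[A,B,E,D,b], logical=[D,b,A,B,E]
After op 6 (replace(3, 'j')): offset=3, physical=[A,j,E,D,b], logical=[D,b,A,j,E]
After op 7 (replace(3, 'b')): offset=3, physical=[A,b,E,D,b], logical=[D,b,A,b,E]
After op 8 (swap(4, 3)): offset=3, physical=[A,E,b,D,b], logical=[D,b,A,E,b]
After op 9 (swap(1, 2)): offset=3, physical=[b,E,b,D,A], logical=[D,A,b,E,b]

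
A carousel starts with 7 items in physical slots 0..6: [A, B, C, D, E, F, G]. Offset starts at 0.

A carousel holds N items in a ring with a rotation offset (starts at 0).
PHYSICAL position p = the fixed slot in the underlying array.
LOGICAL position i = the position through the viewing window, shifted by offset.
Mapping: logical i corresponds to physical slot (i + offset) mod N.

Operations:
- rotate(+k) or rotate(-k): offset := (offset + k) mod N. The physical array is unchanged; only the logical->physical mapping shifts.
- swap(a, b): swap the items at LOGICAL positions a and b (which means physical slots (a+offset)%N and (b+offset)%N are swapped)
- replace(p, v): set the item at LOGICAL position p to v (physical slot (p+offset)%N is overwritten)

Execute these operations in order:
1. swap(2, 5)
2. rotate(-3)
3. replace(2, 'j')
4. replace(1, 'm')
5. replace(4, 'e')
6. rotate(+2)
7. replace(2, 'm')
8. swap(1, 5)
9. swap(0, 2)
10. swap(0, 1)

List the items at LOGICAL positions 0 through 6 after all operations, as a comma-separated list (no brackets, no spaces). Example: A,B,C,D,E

Answer: E,m,j,F,D,A,m

Derivation:
After op 1 (swap(2, 5)): offset=0, physical=[A,B,F,D,E,C,G], logical=[A,B,F,D,E,C,G]
After op 2 (rotate(-3)): offset=4, physical=[A,B,F,D,E,C,G], logical=[E,C,G,A,B,F,D]
After op 3 (replace(2, 'j')): offset=4, physical=[A,B,F,D,E,C,j], logical=[E,C,j,A,B,F,D]
After op 4 (replace(1, 'm')): offset=4, physical=[A,B,F,D,E,m,j], logical=[E,m,j,A,B,F,D]
After op 5 (replace(4, 'e')): offset=4, physical=[A,e,F,D,E,m,j], logical=[E,m,j,A,e,F,D]
After op 6 (rotate(+2)): offset=6, physical=[A,e,F,D,E,m,j], logical=[j,A,e,F,D,E,m]
After op 7 (replace(2, 'm')): offset=6, physical=[A,m,F,D,E,m,j], logical=[j,A,m,F,D,E,m]
After op 8 (swap(1, 5)): offset=6, physical=[E,m,F,D,A,m,j], logical=[j,E,m,F,D,A,m]
After op 9 (swap(0, 2)): offset=6, physical=[E,j,F,D,A,m,m], logical=[m,E,j,F,D,A,m]
After op 10 (swap(0, 1)): offset=6, physical=[m,j,F,D,A,m,E], logical=[E,m,j,F,D,A,m]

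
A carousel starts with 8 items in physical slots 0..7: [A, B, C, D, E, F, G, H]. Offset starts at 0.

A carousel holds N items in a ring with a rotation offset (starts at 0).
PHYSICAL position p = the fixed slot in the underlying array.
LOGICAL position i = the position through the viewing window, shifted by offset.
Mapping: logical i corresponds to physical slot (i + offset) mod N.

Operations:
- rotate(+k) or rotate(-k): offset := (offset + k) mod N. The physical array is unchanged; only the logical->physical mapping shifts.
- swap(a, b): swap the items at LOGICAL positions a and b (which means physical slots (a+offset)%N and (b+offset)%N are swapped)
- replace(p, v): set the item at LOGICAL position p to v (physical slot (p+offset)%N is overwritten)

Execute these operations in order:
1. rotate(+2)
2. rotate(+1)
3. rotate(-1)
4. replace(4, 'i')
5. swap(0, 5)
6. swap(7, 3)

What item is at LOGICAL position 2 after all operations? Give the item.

After op 1 (rotate(+2)): offset=2, physical=[A,B,C,D,E,F,G,H], logical=[C,D,E,F,G,H,A,B]
After op 2 (rotate(+1)): offset=3, physical=[A,B,C,D,E,F,G,H], logical=[D,E,F,G,H,A,B,C]
After op 3 (rotate(-1)): offset=2, physical=[A,B,C,D,E,F,G,H], logical=[C,D,E,F,G,H,A,B]
After op 4 (replace(4, 'i')): offset=2, physical=[A,B,C,D,E,F,i,H], logical=[C,D,E,F,i,H,A,B]
After op 5 (swap(0, 5)): offset=2, physical=[A,B,H,D,E,F,i,C], logical=[H,D,E,F,i,C,A,B]
After op 6 (swap(7, 3)): offset=2, physical=[A,F,H,D,E,B,i,C], logical=[H,D,E,B,i,C,A,F]

Answer: E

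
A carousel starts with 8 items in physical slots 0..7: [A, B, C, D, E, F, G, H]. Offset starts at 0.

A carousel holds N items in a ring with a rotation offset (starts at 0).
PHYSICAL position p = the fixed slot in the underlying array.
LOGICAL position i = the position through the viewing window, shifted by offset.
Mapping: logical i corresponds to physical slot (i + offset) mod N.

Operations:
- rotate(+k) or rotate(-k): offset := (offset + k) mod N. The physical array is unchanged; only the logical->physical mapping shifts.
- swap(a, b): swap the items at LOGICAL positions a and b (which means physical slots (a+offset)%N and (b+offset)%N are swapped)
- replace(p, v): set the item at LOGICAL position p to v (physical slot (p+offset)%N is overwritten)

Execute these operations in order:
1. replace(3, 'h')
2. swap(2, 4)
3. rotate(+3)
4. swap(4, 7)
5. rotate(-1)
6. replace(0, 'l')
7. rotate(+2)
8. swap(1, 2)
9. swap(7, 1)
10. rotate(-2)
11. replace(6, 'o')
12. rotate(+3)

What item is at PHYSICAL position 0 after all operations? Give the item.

After op 1 (replace(3, 'h')): offset=0, physical=[A,B,C,h,E,F,G,H], logical=[A,B,C,h,E,F,G,H]
After op 2 (swap(2, 4)): offset=0, physical=[A,B,E,h,C,F,G,H], logical=[A,B,E,h,C,F,G,H]
After op 3 (rotate(+3)): offset=3, physical=[A,B,E,h,C,F,G,H], logical=[h,C,F,G,H,A,B,E]
After op 4 (swap(4, 7)): offset=3, physical=[A,B,H,h,C,F,G,E], logical=[h,C,F,G,E,A,B,H]
After op 5 (rotate(-1)): offset=2, physical=[A,B,H,h,C,F,G,E], logical=[H,h,C,F,G,E,A,B]
After op 6 (replace(0, 'l')): offset=2, physical=[A,B,l,h,C,F,G,E], logical=[l,h,C,F,G,E,A,B]
After op 7 (rotate(+2)): offset=4, physical=[A,B,l,h,C,F,G,E], logical=[C,F,G,E,A,B,l,h]
After op 8 (swap(1, 2)): offset=4, physical=[A,B,l,h,C,G,F,E], logical=[C,G,F,E,A,B,l,h]
After op 9 (swap(7, 1)): offset=4, physical=[A,B,l,G,C,h,F,E], logical=[C,h,F,E,A,B,l,G]
After op 10 (rotate(-2)): offset=2, physical=[A,B,l,G,C,h,F,E], logical=[l,G,C,h,F,E,A,B]
After op 11 (replace(6, 'o')): offset=2, physical=[o,B,l,G,C,h,F,E], logical=[l,G,C,h,F,E,o,B]
After op 12 (rotate(+3)): offset=5, physical=[o,B,l,G,C,h,F,E], logical=[h,F,E,o,B,l,G,C]

Answer: o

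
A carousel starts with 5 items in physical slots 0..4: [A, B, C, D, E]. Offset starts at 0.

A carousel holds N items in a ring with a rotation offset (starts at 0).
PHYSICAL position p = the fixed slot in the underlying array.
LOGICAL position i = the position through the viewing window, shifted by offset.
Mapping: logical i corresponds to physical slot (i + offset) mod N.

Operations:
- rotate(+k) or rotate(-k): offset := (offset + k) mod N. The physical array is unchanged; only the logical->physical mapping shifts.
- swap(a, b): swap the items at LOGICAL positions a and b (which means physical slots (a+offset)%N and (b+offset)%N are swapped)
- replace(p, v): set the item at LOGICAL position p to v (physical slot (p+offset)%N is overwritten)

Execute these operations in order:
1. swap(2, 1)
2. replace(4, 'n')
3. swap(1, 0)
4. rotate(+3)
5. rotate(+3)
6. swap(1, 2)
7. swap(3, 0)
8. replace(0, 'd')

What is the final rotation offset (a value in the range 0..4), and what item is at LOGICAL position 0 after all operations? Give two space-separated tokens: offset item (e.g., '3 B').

Answer: 1 d

Derivation:
After op 1 (swap(2, 1)): offset=0, physical=[A,C,B,D,E], logical=[A,C,B,D,E]
After op 2 (replace(4, 'n')): offset=0, physical=[A,C,B,D,n], logical=[A,C,B,D,n]
After op 3 (swap(1, 0)): offset=0, physical=[C,A,B,D,n], logical=[C,A,B,D,n]
After op 4 (rotate(+3)): offset=3, physical=[C,A,B,D,n], logical=[D,n,C,A,B]
After op 5 (rotate(+3)): offset=1, physical=[C,A,B,D,n], logical=[A,B,D,n,C]
After op 6 (swap(1, 2)): offset=1, physical=[C,A,D,B,n], logical=[A,D,B,n,C]
After op 7 (swap(3, 0)): offset=1, physical=[C,n,D,B,A], logical=[n,D,B,A,C]
After op 8 (replace(0, 'd')): offset=1, physical=[C,d,D,B,A], logical=[d,D,B,A,C]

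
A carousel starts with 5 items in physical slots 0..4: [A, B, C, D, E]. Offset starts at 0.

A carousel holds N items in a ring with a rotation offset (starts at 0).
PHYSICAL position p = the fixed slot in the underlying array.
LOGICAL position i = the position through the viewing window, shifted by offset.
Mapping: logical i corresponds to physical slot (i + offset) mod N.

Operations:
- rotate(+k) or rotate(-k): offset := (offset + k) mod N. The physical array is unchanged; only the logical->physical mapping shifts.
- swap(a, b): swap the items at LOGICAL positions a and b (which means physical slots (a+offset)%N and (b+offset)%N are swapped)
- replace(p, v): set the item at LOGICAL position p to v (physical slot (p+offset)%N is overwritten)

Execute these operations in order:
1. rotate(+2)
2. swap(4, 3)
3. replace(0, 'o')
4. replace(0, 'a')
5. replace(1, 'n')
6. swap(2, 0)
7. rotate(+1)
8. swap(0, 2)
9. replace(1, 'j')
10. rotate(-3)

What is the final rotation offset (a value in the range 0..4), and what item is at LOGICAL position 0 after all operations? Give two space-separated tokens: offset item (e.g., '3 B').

After op 1 (rotate(+2)): offset=2, physical=[A,B,C,D,E], logical=[C,D,E,A,B]
After op 2 (swap(4, 3)): offset=2, physical=[B,A,C,D,E], logical=[C,D,E,B,A]
After op 3 (replace(0, 'o')): offset=2, physical=[B,A,o,D,E], logical=[o,D,E,B,A]
After op 4 (replace(0, 'a')): offset=2, physical=[B,A,a,D,E], logical=[a,D,E,B,A]
After op 5 (replace(1, 'n')): offset=2, physical=[B,A,a,n,E], logical=[a,n,E,B,A]
After op 6 (swap(2, 0)): offset=2, physical=[B,A,E,n,a], logical=[E,n,a,B,A]
After op 7 (rotate(+1)): offset=3, physical=[B,A,E,n,a], logical=[n,a,B,A,E]
After op 8 (swap(0, 2)): offset=3, physical=[n,A,E,B,a], logical=[B,a,n,A,E]
After op 9 (replace(1, 'j')): offset=3, physical=[n,A,E,B,j], logical=[B,j,n,A,E]
After op 10 (rotate(-3)): offset=0, physical=[n,A,E,B,j], logical=[n,A,E,B,j]

Answer: 0 n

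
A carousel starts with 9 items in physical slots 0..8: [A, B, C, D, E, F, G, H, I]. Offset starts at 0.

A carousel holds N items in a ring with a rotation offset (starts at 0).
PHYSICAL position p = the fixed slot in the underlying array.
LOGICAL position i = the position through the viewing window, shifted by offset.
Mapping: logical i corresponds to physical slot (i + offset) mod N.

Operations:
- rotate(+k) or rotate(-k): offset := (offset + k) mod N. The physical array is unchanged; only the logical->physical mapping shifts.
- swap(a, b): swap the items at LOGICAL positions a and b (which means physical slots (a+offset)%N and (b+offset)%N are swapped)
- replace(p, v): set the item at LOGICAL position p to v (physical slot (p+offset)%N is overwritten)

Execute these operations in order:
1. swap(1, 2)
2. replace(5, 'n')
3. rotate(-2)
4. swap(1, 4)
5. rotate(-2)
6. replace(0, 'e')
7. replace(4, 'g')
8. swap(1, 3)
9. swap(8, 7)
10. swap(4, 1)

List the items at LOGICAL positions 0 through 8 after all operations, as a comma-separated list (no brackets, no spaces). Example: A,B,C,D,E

After op 1 (swap(1, 2)): offset=0, physical=[A,C,B,D,E,F,G,H,I], logical=[A,C,B,D,E,F,G,H,I]
After op 2 (replace(5, 'n')): offset=0, physical=[A,C,B,D,E,n,G,H,I], logical=[A,C,B,D,E,n,G,H,I]
After op 3 (rotate(-2)): offset=7, physical=[A,C,B,D,E,n,G,H,I], logical=[H,I,A,C,B,D,E,n,G]
After op 4 (swap(1, 4)): offset=7, physical=[A,C,I,D,E,n,G,H,B], logical=[H,B,A,C,I,D,E,n,G]
After op 5 (rotate(-2)): offset=5, physical=[A,C,I,D,E,n,G,H,B], logical=[n,G,H,B,A,C,I,D,E]
After op 6 (replace(0, 'e')): offset=5, physical=[A,C,I,D,E,e,G,H,B], logical=[e,G,H,B,A,C,I,D,E]
After op 7 (replace(4, 'g')): offset=5, physical=[g,C,I,D,E,e,G,H,B], logical=[e,G,H,B,g,C,I,D,E]
After op 8 (swap(1, 3)): offset=5, physical=[g,C,I,D,E,e,B,H,G], logical=[e,B,H,G,g,C,I,D,E]
After op 9 (swap(8, 7)): offset=5, physical=[g,C,I,E,D,e,B,H,G], logical=[e,B,H,G,g,C,I,E,D]
After op 10 (swap(4, 1)): offset=5, physical=[B,C,I,E,D,e,g,H,G], logical=[e,g,H,G,B,C,I,E,D]

Answer: e,g,H,G,B,C,I,E,D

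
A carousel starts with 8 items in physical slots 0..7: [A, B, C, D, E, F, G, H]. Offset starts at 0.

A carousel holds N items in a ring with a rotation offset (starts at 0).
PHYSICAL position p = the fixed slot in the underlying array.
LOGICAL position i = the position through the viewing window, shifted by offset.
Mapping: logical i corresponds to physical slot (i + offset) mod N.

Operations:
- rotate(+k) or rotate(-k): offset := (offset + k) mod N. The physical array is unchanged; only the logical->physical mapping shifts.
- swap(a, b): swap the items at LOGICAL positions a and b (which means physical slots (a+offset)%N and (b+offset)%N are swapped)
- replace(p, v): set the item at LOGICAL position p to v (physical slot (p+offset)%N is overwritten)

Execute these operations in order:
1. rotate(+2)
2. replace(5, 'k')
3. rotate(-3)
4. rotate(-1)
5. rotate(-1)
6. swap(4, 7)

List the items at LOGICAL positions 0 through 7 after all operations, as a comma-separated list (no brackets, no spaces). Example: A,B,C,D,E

After op 1 (rotate(+2)): offset=2, physical=[A,B,C,D,E,F,G,H], logical=[C,D,E,F,G,H,A,B]
After op 2 (replace(5, 'k')): offset=2, physical=[A,B,C,D,E,F,G,k], logical=[C,D,E,F,G,k,A,B]
After op 3 (rotate(-3)): offset=7, physical=[A,B,C,D,E,F,G,k], logical=[k,A,B,C,D,E,F,G]
After op 4 (rotate(-1)): offset=6, physical=[A,B,C,D,E,F,G,k], logical=[G,k,A,B,C,D,E,F]
After op 5 (rotate(-1)): offset=5, physical=[A,B,C,D,E,F,G,k], logical=[F,G,k,A,B,C,D,E]
After op 6 (swap(4, 7)): offset=5, physical=[A,E,C,D,B,F,G,k], logical=[F,G,k,A,E,C,D,B]

Answer: F,G,k,A,E,C,D,B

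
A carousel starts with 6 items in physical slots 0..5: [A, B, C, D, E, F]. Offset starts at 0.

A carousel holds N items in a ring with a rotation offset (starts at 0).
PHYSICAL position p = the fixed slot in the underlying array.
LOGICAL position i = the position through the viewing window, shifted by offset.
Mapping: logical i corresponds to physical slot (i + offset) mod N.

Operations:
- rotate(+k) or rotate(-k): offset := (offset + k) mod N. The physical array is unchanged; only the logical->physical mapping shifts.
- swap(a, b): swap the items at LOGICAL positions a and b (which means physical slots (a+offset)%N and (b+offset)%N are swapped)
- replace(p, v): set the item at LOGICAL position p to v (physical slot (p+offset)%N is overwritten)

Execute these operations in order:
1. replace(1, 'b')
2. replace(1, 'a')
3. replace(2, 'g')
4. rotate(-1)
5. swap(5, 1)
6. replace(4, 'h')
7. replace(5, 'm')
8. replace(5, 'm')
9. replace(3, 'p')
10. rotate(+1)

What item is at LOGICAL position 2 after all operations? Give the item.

Answer: p

Derivation:
After op 1 (replace(1, 'b')): offset=0, physical=[A,b,C,D,E,F], logical=[A,b,C,D,E,F]
After op 2 (replace(1, 'a')): offset=0, physical=[A,a,C,D,E,F], logical=[A,a,C,D,E,F]
After op 3 (replace(2, 'g')): offset=0, physical=[A,a,g,D,E,F], logical=[A,a,g,D,E,F]
After op 4 (rotate(-1)): offset=5, physical=[A,a,g,D,E,F], logical=[F,A,a,g,D,E]
After op 5 (swap(5, 1)): offset=5, physical=[E,a,g,D,A,F], logical=[F,E,a,g,D,A]
After op 6 (replace(4, 'h')): offset=5, physical=[E,a,g,h,A,F], logical=[F,E,a,g,h,A]
After op 7 (replace(5, 'm')): offset=5, physical=[E,a,g,h,m,F], logical=[F,E,a,g,h,m]
After op 8 (replace(5, 'm')): offset=5, physical=[E,a,g,h,m,F], logical=[F,E,a,g,h,m]
After op 9 (replace(3, 'p')): offset=5, physical=[E,a,p,h,m,F], logical=[F,E,a,p,h,m]
After op 10 (rotate(+1)): offset=0, physical=[E,a,p,h,m,F], logical=[E,a,p,h,m,F]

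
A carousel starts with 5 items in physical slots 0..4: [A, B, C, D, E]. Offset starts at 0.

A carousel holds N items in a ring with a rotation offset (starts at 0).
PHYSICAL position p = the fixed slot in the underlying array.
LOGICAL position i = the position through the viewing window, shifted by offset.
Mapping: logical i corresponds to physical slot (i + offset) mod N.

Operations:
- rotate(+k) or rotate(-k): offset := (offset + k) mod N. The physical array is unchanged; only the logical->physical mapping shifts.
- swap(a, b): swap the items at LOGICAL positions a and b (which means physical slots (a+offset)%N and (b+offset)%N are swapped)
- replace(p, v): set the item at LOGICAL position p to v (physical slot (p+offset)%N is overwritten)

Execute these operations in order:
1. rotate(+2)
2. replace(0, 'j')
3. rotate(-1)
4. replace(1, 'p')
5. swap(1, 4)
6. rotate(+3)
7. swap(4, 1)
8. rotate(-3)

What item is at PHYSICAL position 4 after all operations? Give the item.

Answer: E

Derivation:
After op 1 (rotate(+2)): offset=2, physical=[A,B,C,D,E], logical=[C,D,E,A,B]
After op 2 (replace(0, 'j')): offset=2, physical=[A,B,j,D,E], logical=[j,D,E,A,B]
After op 3 (rotate(-1)): offset=1, physical=[A,B,j,D,E], logical=[B,j,D,E,A]
After op 4 (replace(1, 'p')): offset=1, physical=[A,B,p,D,E], logical=[B,p,D,E,A]
After op 5 (swap(1, 4)): offset=1, physical=[p,B,A,D,E], logical=[B,A,D,E,p]
After op 6 (rotate(+3)): offset=4, physical=[p,B,A,D,E], logical=[E,p,B,A,D]
After op 7 (swap(4, 1)): offset=4, physical=[D,B,A,p,E], logical=[E,D,B,A,p]
After op 8 (rotate(-3)): offset=1, physical=[D,B,A,p,E], logical=[B,A,p,E,D]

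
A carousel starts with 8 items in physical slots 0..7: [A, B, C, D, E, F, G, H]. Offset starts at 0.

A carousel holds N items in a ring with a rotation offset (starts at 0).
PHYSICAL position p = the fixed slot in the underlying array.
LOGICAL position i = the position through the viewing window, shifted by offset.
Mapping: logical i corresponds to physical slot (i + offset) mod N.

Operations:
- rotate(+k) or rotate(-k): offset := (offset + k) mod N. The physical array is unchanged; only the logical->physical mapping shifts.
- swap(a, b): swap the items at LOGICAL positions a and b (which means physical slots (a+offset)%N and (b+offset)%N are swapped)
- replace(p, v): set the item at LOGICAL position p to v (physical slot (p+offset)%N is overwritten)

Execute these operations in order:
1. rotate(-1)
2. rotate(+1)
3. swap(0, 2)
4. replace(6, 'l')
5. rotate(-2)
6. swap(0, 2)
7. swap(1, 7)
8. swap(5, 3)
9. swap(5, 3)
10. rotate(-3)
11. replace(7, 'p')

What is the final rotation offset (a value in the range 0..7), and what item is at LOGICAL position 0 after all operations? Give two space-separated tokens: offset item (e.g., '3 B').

After op 1 (rotate(-1)): offset=7, physical=[A,B,C,D,E,F,G,H], logical=[H,A,B,C,D,E,F,G]
After op 2 (rotate(+1)): offset=0, physical=[A,B,C,D,E,F,G,H], logical=[A,B,C,D,E,F,G,H]
After op 3 (swap(0, 2)): offset=0, physical=[C,B,A,D,E,F,G,H], logical=[C,B,A,D,E,F,G,H]
After op 4 (replace(6, 'l')): offset=0, physical=[C,B,A,D,E,F,l,H], logical=[C,B,A,D,E,F,l,H]
After op 5 (rotate(-2)): offset=6, physical=[C,B,A,D,E,F,l,H], logical=[l,H,C,B,A,D,E,F]
After op 6 (swap(0, 2)): offset=6, physical=[l,B,A,D,E,F,C,H], logical=[C,H,l,B,A,D,E,F]
After op 7 (swap(1, 7)): offset=6, physical=[l,B,A,D,E,H,C,F], logical=[C,F,l,B,A,D,E,H]
After op 8 (swap(5, 3)): offset=6, physical=[l,D,A,B,E,H,C,F], logical=[C,F,l,D,A,B,E,H]
After op 9 (swap(5, 3)): offset=6, physical=[l,B,A,D,E,H,C,F], logical=[C,F,l,B,A,D,E,H]
After op 10 (rotate(-3)): offset=3, physical=[l,B,A,D,E,H,C,F], logical=[D,E,H,C,F,l,B,A]
After op 11 (replace(7, 'p')): offset=3, physical=[l,B,p,D,E,H,C,F], logical=[D,E,H,C,F,l,B,p]

Answer: 3 D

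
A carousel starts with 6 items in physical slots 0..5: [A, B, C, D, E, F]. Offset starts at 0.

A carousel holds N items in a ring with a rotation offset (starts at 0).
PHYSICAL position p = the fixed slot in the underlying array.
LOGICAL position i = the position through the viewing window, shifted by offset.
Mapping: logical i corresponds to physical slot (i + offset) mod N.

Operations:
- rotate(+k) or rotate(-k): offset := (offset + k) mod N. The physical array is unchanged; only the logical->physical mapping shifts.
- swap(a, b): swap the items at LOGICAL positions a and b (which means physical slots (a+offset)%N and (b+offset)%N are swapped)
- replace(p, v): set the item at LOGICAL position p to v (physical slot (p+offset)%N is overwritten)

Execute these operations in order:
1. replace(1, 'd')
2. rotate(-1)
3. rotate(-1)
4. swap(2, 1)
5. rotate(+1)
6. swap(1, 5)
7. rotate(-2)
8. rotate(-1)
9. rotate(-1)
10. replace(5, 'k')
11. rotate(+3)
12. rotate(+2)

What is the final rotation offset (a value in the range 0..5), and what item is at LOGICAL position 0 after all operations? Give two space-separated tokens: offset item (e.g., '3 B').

Answer: 0 k

Derivation:
After op 1 (replace(1, 'd')): offset=0, physical=[A,d,C,D,E,F], logical=[A,d,C,D,E,F]
After op 2 (rotate(-1)): offset=5, physical=[A,d,C,D,E,F], logical=[F,A,d,C,D,E]
After op 3 (rotate(-1)): offset=4, physical=[A,d,C,D,E,F], logical=[E,F,A,d,C,D]
After op 4 (swap(2, 1)): offset=4, physical=[F,d,C,D,E,A], logical=[E,A,F,d,C,D]
After op 5 (rotate(+1)): offset=5, physical=[F,d,C,D,E,A], logical=[A,F,d,C,D,E]
After op 6 (swap(1, 5)): offset=5, physical=[E,d,C,D,F,A], logical=[A,E,d,C,D,F]
After op 7 (rotate(-2)): offset=3, physical=[E,d,C,D,F,A], logical=[D,F,A,E,d,C]
After op 8 (rotate(-1)): offset=2, physical=[E,d,C,D,F,A], logical=[C,D,F,A,E,d]
After op 9 (rotate(-1)): offset=1, physical=[E,d,C,D,F,A], logical=[d,C,D,F,A,E]
After op 10 (replace(5, 'k')): offset=1, physical=[k,d,C,D,F,A], logical=[d,C,D,F,A,k]
After op 11 (rotate(+3)): offset=4, physical=[k,d,C,D,F,A], logical=[F,A,k,d,C,D]
After op 12 (rotate(+2)): offset=0, physical=[k,d,C,D,F,A], logical=[k,d,C,D,F,A]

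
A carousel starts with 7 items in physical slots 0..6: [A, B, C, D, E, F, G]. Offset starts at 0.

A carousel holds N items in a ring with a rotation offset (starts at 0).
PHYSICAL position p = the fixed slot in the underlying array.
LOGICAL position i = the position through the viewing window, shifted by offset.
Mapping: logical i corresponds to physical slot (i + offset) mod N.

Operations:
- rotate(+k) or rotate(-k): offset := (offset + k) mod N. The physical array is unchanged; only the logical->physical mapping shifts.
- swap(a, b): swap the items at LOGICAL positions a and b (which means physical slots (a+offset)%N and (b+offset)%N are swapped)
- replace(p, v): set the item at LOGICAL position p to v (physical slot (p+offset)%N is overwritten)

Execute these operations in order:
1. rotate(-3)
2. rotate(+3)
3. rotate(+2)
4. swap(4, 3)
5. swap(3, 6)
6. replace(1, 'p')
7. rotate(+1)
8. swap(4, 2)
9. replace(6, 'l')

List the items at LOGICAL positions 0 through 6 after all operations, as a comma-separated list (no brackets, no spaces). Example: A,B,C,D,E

Answer: p,E,A,F,B,G,l

Derivation:
After op 1 (rotate(-3)): offset=4, physical=[A,B,C,D,E,F,G], logical=[E,F,G,A,B,C,D]
After op 2 (rotate(+3)): offset=0, physical=[A,B,C,D,E,F,G], logical=[A,B,C,D,E,F,G]
After op 3 (rotate(+2)): offset=2, physical=[A,B,C,D,E,F,G], logical=[C,D,E,F,G,A,B]
After op 4 (swap(4, 3)): offset=2, physical=[A,B,C,D,E,G,F], logical=[C,D,E,G,F,A,B]
After op 5 (swap(3, 6)): offset=2, physical=[A,G,C,D,E,B,F], logical=[C,D,E,B,F,A,G]
After op 6 (replace(1, 'p')): offset=2, physical=[A,G,C,p,E,B,F], logical=[C,p,E,B,F,A,G]
After op 7 (rotate(+1)): offset=3, physical=[A,G,C,p,E,B,F], logical=[p,E,B,F,A,G,C]
After op 8 (swap(4, 2)): offset=3, physical=[B,G,C,p,E,A,F], logical=[p,E,A,F,B,G,C]
After op 9 (replace(6, 'l')): offset=3, physical=[B,G,l,p,E,A,F], logical=[p,E,A,F,B,G,l]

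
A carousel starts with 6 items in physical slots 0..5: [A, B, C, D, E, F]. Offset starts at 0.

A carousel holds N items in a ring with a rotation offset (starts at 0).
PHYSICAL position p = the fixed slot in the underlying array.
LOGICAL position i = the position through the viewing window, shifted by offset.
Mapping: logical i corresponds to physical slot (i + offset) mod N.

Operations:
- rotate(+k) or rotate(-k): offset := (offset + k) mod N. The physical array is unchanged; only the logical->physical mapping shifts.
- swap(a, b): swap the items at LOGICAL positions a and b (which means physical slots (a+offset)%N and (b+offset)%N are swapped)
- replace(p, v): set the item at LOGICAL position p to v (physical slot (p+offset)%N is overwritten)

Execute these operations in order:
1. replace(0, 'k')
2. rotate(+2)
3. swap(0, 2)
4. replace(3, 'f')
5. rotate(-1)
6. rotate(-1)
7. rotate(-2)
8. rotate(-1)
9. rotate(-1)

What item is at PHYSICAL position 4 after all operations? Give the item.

After op 1 (replace(0, 'k')): offset=0, physical=[k,B,C,D,E,F], logical=[k,B,C,D,E,F]
After op 2 (rotate(+2)): offset=2, physical=[k,B,C,D,E,F], logical=[C,D,E,F,k,B]
After op 3 (swap(0, 2)): offset=2, physical=[k,B,E,D,C,F], logical=[E,D,C,F,k,B]
After op 4 (replace(3, 'f')): offset=2, physical=[k,B,E,D,C,f], logical=[E,D,C,f,k,B]
After op 5 (rotate(-1)): offset=1, physical=[k,B,E,D,C,f], logical=[B,E,D,C,f,k]
After op 6 (rotate(-1)): offset=0, physical=[k,B,E,D,C,f], logical=[k,B,E,D,C,f]
After op 7 (rotate(-2)): offset=4, physical=[k,B,E,D,C,f], logical=[C,f,k,B,E,D]
After op 8 (rotate(-1)): offset=3, physical=[k,B,E,D,C,f], logical=[D,C,f,k,B,E]
After op 9 (rotate(-1)): offset=2, physical=[k,B,E,D,C,f], logical=[E,D,C,f,k,B]

Answer: C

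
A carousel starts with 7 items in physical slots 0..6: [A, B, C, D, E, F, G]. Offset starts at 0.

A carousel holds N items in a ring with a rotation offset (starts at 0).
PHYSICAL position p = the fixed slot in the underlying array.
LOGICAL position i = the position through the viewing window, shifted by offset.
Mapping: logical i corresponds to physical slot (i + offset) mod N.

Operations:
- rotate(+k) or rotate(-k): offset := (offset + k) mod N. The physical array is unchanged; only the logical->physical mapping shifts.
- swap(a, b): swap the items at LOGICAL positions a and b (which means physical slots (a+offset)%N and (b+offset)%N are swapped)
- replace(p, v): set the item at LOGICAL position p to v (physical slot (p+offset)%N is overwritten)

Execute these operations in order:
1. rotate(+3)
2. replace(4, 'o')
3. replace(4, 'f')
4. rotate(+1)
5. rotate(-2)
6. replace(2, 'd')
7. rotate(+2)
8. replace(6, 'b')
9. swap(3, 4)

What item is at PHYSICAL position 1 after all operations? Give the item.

Answer: f

Derivation:
After op 1 (rotate(+3)): offset=3, physical=[A,B,C,D,E,F,G], logical=[D,E,F,G,A,B,C]
After op 2 (replace(4, 'o')): offset=3, physical=[o,B,C,D,E,F,G], logical=[D,E,F,G,o,B,C]
After op 3 (replace(4, 'f')): offset=3, physical=[f,B,C,D,E,F,G], logical=[D,E,F,G,f,B,C]
After op 4 (rotate(+1)): offset=4, physical=[f,B,C,D,E,F,G], logical=[E,F,G,f,B,C,D]
After op 5 (rotate(-2)): offset=2, physical=[f,B,C,D,E,F,G], logical=[C,D,E,F,G,f,B]
After op 6 (replace(2, 'd')): offset=2, physical=[f,B,C,D,d,F,G], logical=[C,D,d,F,G,f,B]
After op 7 (rotate(+2)): offset=4, physical=[f,B,C,D,d,F,G], logical=[d,F,G,f,B,C,D]
After op 8 (replace(6, 'b')): offset=4, physical=[f,B,C,b,d,F,G], logical=[d,F,G,f,B,C,b]
After op 9 (swap(3, 4)): offset=4, physical=[B,f,C,b,d,F,G], logical=[d,F,G,B,f,C,b]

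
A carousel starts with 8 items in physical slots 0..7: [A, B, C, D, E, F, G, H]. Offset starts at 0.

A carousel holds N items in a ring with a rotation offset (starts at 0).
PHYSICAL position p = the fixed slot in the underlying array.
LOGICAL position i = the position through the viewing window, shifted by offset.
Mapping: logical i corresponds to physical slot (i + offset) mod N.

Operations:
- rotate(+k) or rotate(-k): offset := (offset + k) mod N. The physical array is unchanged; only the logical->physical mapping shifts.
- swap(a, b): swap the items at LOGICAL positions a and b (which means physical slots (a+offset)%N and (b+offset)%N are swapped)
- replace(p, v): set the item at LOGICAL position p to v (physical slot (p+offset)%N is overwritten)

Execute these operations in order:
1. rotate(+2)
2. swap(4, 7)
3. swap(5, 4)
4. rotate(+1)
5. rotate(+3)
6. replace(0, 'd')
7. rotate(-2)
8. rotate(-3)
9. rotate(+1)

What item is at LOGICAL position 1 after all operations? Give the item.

Answer: D

Derivation:
After op 1 (rotate(+2)): offset=2, physical=[A,B,C,D,E,F,G,H], logical=[C,D,E,F,G,H,A,B]
After op 2 (swap(4, 7)): offset=2, physical=[A,G,C,D,E,F,B,H], logical=[C,D,E,F,B,H,A,G]
After op 3 (swap(5, 4)): offset=2, physical=[A,G,C,D,E,F,H,B], logical=[C,D,E,F,H,B,A,G]
After op 4 (rotate(+1)): offset=3, physical=[A,G,C,D,E,F,H,B], logical=[D,E,F,H,B,A,G,C]
After op 5 (rotate(+3)): offset=6, physical=[A,G,C,D,E,F,H,B], logical=[H,B,A,G,C,D,E,F]
After op 6 (replace(0, 'd')): offset=6, physical=[A,G,C,D,E,F,d,B], logical=[d,B,A,G,C,D,E,F]
After op 7 (rotate(-2)): offset=4, physical=[A,G,C,D,E,F,d,B], logical=[E,F,d,B,A,G,C,D]
After op 8 (rotate(-3)): offset=1, physical=[A,G,C,D,E,F,d,B], logical=[G,C,D,E,F,d,B,A]
After op 9 (rotate(+1)): offset=2, physical=[A,G,C,D,E,F,d,B], logical=[C,D,E,F,d,B,A,G]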